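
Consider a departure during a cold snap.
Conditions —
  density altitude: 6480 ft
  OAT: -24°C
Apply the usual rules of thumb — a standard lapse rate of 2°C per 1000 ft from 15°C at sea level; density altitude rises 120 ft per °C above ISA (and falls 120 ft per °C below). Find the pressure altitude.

9000 ft

DA = PA + 120 × (OAT − (15 − 2·PA/1000)) = PA + 120·OAT − 1800 + 0.24·PA = 1.24·PA + 120·OAT − 1800.
So 1.24·PA = 6480 − 120 × (-24) + 1800 = 11160.
PA = 11160 / 1.24 = 9000 ft.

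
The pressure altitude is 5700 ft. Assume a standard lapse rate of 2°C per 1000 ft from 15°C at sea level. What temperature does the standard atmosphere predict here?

ISA temperature = 15 − 2 × (5700/1000) = 15 − 11.4 = 3.6°C.

3.6°C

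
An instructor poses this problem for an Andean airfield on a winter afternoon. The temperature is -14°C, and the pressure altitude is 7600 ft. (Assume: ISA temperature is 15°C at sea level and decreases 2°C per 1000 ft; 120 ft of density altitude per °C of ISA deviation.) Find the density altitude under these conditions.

5944 ft

ISA temperature at 7600 ft = 15 − 2 × (7600/1000) = -0.2°C.
ISA deviation = -14 − (-0.2) = -13.8°C.
Density altitude = 7600 + 120 × (-13.8) = 7600 + (-1656) = 5944 ft.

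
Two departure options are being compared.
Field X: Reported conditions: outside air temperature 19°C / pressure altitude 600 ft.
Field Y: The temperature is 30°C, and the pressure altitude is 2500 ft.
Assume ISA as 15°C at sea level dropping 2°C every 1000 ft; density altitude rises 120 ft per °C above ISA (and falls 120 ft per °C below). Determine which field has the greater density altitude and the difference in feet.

Field X: ISA temp = 13.8°C, deviation +5.2°C, DA = 600 + 120 × 5.2 = 1224 ft.
Field Y: ISA temp = 10°C, deviation +20°C, DA = 2500 + 120 × 20 = 4900 ft.
Field Y is higher by 4900 − 1224 = 3676 ft.

Field Y by 3676 ft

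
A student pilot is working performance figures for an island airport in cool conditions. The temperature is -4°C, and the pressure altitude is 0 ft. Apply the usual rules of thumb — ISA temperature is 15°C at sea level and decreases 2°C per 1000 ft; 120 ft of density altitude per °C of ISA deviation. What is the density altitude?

ISA temperature at 0 ft = 15 − 2 × (0/1000) = 15°C.
ISA deviation = -4 − 15 = -19°C.
Density altitude = 0 + 120 × (-19) = 0 + (-2280) = -2280 ft.

-2280 ft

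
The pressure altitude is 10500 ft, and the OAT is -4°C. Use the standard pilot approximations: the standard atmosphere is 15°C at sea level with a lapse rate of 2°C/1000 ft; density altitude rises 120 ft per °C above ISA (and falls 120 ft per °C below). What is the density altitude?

ISA temperature at 10500 ft = 15 − 2 × (10500/1000) = -6°C.
ISA deviation = -4 − (-6) = +2°C.
Density altitude = 10500 + 120 × (2) = 10500 + (+240) = 10740 ft.

10740 ft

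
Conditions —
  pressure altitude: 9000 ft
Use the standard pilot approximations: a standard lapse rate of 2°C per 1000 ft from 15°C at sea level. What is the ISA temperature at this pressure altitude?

ISA temperature = 15 − 2 × (9000/1000) = 15 − 18 = -3°C.

-3°C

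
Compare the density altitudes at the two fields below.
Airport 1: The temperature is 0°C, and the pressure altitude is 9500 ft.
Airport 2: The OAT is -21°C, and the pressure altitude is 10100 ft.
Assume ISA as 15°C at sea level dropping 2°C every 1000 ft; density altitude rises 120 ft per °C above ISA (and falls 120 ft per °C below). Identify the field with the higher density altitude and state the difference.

Airport 1: ISA temp = -4°C, deviation +4°C, DA = 9500 + 120 × 4 = 9980 ft.
Airport 2: ISA temp = -5.2°C, deviation -15.8°C, DA = 10100 + 120 × (-15.8) = 8204 ft.
Airport 1 is higher by 9980 − 8204 = 1776 ft.

Airport 1 by 1776 ft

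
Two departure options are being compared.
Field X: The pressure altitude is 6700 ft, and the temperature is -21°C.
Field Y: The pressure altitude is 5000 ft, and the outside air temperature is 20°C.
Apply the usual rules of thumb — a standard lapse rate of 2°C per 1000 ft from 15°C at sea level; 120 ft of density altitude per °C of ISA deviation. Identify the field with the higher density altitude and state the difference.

Field X: ISA temp = 1.6°C, deviation -22.6°C, DA = 6700 + 120 × (-22.6) = 3988 ft.
Field Y: ISA temp = 5°C, deviation +15°C, DA = 5000 + 120 × 15 = 6800 ft.
Field Y is higher by 6800 − 3988 = 2812 ft.

Field Y by 2812 ft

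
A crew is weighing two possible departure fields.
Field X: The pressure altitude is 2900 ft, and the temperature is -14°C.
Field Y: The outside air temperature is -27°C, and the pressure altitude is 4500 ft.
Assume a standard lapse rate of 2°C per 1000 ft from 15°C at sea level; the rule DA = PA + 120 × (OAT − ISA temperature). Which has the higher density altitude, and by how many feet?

Field Y by 424 ft

Field X: ISA temp = 9.2°C, deviation -23.2°C, DA = 2900 + 120 × (-23.2) = 116 ft.
Field Y: ISA temp = 6°C, deviation -33°C, DA = 4500 + 120 × (-33) = 540 ft.
Field Y is higher by 540 − 116 = 424 ft.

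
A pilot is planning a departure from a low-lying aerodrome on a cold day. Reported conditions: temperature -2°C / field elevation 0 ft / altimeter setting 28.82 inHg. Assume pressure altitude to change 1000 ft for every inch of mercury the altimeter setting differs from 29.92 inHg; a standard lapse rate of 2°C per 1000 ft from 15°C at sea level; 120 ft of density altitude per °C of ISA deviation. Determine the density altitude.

Pressure altitude = 0 + (29.92 − 28.82) × 1000 = 0 + (+1100) = 1100 ft.
ISA temperature at 1100 ft = 15 − 2 × (1100/1000) = 12.8°C.
ISA deviation = -2 − 12.8 = -14.8°C.
Density altitude = 1100 + 120 × (-14.8) = -676 ft.

-676 ft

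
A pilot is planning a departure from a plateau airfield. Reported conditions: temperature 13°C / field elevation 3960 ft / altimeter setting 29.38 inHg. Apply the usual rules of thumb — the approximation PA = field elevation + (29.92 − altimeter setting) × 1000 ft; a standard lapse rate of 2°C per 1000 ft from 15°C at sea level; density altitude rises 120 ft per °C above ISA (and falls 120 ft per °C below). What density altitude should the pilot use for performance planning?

Pressure altitude = 3960 + (29.92 − 29.38) × 1000 = 3960 + (+540) = 4500 ft.
ISA temperature at 4500 ft = 15 − 2 × (4500/1000) = 6°C.
ISA deviation = 13 − 6 = +7°C.
Density altitude = 4500 + 120 × (7) = 5340 ft.

5340 ft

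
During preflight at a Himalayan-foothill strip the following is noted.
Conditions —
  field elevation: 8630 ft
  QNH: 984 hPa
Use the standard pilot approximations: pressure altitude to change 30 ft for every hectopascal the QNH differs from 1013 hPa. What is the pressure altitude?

Pressure correction = (1013 − 984) × 30 = +870 ft.
Pressure altitude = 8630 + (+870) = 9500 ft.

9500 ft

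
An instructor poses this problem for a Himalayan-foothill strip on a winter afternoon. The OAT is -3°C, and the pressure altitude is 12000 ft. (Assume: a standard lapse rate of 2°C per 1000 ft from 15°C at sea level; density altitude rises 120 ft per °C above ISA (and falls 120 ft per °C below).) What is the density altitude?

ISA temperature at 12000 ft = 15 − 2 × (12000/1000) = -9°C.
ISA deviation = -3 − (-9) = +6°C.
Density altitude = 12000 + 120 × (6) = 12000 + (+720) = 12720 ft.

12720 ft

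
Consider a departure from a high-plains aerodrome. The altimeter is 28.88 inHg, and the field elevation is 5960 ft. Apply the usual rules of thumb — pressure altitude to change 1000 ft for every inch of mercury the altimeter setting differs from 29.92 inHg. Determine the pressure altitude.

Pressure correction = (29.92 − 28.88) × 1000 = +1040 ft.
Pressure altitude = 5960 + (+1040) = 7000 ft.

7000 ft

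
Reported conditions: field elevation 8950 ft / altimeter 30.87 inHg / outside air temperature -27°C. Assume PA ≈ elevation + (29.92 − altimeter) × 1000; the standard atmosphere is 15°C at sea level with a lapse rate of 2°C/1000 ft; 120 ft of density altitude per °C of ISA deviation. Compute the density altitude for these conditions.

Pressure altitude = 8950 + (29.92 − 30.87) × 1000 = 8950 + (-950) = 8000 ft.
ISA temperature at 8000 ft = 15 − 2 × (8000/1000) = -1°C.
ISA deviation = -27 − (-1) = -26°C.
Density altitude = 8000 + 120 × (-26) = 4880 ft.

4880 ft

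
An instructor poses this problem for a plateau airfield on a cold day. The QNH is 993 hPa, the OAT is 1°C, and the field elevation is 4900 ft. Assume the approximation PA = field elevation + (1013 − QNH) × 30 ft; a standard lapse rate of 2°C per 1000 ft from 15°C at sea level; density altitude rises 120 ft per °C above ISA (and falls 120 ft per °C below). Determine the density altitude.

Pressure altitude = 4900 + (1013 − 993) × 30 = 4900 + (+600) = 5500 ft.
ISA temperature at 5500 ft = 15 − 2 × (5500/1000) = 4°C.
ISA deviation = 1 − 4 = -3°C.
Density altitude = 5500 + 120 × (-3) = 5140 ft.

5140 ft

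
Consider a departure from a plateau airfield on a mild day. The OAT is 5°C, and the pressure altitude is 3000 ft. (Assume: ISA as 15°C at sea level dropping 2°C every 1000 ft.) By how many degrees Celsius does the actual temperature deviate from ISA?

ISA-4°C

ISA temperature at 3000 ft = 15 − 2 × (3000/1000) = 9°C.
Deviation = OAT − ISA = 5 − 9 = -4°C.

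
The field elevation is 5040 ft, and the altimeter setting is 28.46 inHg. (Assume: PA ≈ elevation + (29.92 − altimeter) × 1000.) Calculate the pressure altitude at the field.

Pressure correction = (29.92 − 28.46) × 1000 = +1460 ft.
Pressure altitude = 5040 + (+1460) = 6500 ft.

6500 ft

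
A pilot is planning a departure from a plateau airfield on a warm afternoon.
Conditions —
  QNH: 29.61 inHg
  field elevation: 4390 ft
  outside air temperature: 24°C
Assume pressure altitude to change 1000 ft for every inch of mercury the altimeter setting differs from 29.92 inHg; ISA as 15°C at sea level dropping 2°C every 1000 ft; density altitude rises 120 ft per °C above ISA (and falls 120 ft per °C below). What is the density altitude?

Pressure altitude = 4390 + (29.92 − 29.61) × 1000 = 4390 + (+310) = 4700 ft.
ISA temperature at 4700 ft = 15 − 2 × (4700/1000) = 5.6°C.
ISA deviation = 24 − 5.6 = +18.4°C.
Density altitude = 4700 + 120 × (18.4) = 6908 ft.

6908 ft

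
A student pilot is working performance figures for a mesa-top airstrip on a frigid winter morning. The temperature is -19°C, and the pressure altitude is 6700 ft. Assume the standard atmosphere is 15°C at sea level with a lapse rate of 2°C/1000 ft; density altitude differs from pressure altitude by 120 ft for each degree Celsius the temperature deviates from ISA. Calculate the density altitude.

ISA temperature at 6700 ft = 15 − 2 × (6700/1000) = 1.6°C.
ISA deviation = -19 − 1.6 = -20.6°C.
Density altitude = 6700 + 120 × (-20.6) = 6700 + (-2472) = 4228 ft.

4228 ft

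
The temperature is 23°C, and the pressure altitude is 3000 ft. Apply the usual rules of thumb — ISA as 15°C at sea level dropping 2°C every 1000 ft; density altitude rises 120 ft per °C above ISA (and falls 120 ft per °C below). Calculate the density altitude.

ISA temperature at 3000 ft = 15 − 2 × (3000/1000) = 9°C.
ISA deviation = 23 − 9 = +14°C.
Density altitude = 3000 + 120 × (14) = 3000 + (+1680) = 4680 ft.

4680 ft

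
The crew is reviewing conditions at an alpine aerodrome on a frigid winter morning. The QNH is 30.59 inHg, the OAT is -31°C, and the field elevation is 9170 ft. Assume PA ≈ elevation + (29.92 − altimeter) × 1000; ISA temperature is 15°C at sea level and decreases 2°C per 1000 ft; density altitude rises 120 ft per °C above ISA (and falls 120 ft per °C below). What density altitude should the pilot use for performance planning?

Pressure altitude = 9170 + (29.92 − 30.59) × 1000 = 9170 + (-670) = 8500 ft.
ISA temperature at 8500 ft = 15 − 2 × (8500/1000) = -2°C.
ISA deviation = -31 − (-2) = -29°C.
Density altitude = 8500 + 120 × (-29) = 5020 ft.

5020 ft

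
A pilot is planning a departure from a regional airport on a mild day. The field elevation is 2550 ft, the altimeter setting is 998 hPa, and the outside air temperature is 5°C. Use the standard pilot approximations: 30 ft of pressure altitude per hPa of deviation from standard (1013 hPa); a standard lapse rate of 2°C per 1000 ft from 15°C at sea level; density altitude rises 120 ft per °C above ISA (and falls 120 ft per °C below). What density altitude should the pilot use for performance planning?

Pressure altitude = 2550 + (1013 − 998) × 30 = 2550 + (+450) = 3000 ft.
ISA temperature at 3000 ft = 15 − 2 × (3000/1000) = 9°C.
ISA deviation = 5 − 9 = -4°C.
Density altitude = 3000 + 120 × (-4) = 2520 ft.

2520 ft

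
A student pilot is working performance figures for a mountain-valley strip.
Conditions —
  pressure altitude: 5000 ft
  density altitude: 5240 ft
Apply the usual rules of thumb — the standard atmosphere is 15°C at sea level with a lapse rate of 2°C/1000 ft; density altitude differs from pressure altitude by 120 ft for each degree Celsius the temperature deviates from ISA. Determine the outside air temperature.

Density altitude − pressure altitude = 5240 − 5000 = +240 ft.
At 120 ft/°C that is an ISA deviation of 240/120 = +2°C.
ISA temperature at 5000 ft = 15 − 2 × (5000/1000) = 5°C.
OAT = ISA + deviation = 5 + (+2) = 7°C.

7°C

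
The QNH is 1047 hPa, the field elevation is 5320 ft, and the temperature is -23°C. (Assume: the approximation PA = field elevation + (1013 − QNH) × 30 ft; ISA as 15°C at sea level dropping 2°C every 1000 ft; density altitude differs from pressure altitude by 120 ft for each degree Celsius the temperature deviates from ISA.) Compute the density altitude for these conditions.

772 ft

Pressure altitude = 5320 + (1013 − 1047) × 30 = 5320 + (-1020) = 4300 ft.
ISA temperature at 4300 ft = 15 − 2 × (4300/1000) = 6.4°C.
ISA deviation = -23 − 6.4 = -29.4°C.
Density altitude = 4300 + 120 × (-29.4) = 772 ft.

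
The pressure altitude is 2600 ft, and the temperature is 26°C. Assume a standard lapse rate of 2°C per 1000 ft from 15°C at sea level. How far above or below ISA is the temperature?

ISA temperature at 2600 ft = 15 − 2 × (2600/1000) = 9.8°C.
Deviation = OAT − ISA = 26 − 9.8 = +16.2°C.

ISA+16.2°C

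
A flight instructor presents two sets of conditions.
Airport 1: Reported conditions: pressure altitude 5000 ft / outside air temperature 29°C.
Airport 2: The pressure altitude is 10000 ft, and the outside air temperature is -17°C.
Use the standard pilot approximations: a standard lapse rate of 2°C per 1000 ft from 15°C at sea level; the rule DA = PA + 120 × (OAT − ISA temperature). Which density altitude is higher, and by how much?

Airport 1: ISA temp = 5°C, deviation +24°C, DA = 5000 + 120 × 24 = 7880 ft.
Airport 2: ISA temp = -5°C, deviation -12°C, DA = 10000 + 120 × (-12) = 8560 ft.
Airport 2 is higher by 8560 − 7880 = 680 ft.

Airport 2 by 680 ft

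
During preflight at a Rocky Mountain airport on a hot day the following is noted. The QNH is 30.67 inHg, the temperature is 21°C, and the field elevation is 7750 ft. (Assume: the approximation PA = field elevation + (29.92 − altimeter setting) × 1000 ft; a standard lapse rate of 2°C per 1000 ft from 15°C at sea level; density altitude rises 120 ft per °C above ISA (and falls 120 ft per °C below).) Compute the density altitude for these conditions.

Pressure altitude = 7750 + (29.92 − 30.67) × 1000 = 7750 + (-750) = 7000 ft.
ISA temperature at 7000 ft = 15 − 2 × (7000/1000) = 1°C.
ISA deviation = 21 − 1 = +20°C.
Density altitude = 7000 + 120 × (20) = 9400 ft.

9400 ft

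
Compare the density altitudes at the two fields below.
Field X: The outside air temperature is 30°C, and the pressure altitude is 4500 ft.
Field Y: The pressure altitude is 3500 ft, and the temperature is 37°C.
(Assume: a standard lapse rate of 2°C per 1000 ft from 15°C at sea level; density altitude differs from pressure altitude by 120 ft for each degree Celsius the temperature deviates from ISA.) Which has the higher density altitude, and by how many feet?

Field X: ISA temp = 6°C, deviation +24°C, DA = 4500 + 120 × 24 = 7380 ft.
Field Y: ISA temp = 8°C, deviation +29°C, DA = 3500 + 120 × 29 = 6980 ft.
Field X is higher by 7380 − 6980 = 400 ft.

Field X by 400 ft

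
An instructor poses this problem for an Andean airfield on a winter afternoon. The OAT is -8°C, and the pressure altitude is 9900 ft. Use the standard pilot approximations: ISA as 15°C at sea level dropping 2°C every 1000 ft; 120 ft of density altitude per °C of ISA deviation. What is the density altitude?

ISA temperature at 9900 ft = 15 − 2 × (9900/1000) = -4.8°C.
ISA deviation = -8 − (-4.8) = -3.2°C.
Density altitude = 9900 + 120 × (-3.2) = 9900 + (-384) = 9516 ft.

9516 ft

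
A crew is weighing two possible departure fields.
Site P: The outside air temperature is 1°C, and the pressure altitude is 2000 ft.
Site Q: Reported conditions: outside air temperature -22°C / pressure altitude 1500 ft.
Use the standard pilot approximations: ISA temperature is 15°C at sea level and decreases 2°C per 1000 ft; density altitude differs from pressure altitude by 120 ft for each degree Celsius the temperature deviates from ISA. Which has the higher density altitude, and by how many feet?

Site P: ISA temp = 11°C, deviation -10°C, DA = 2000 + 120 × (-10) = 800 ft.
Site Q: ISA temp = 12°C, deviation -34°C, DA = 1500 + 120 × (-34) = -2580 ft.
Site P is higher by 800 − (-2580) = 3380 ft.

Site P by 3380 ft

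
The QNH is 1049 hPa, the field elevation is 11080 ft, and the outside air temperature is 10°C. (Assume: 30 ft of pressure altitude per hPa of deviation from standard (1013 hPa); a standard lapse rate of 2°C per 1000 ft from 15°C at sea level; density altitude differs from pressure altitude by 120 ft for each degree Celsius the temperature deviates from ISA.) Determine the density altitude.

11800 ft

Pressure altitude = 11080 + (1013 − 1049) × 30 = 11080 + (-1080) = 10000 ft.
ISA temperature at 10000 ft = 15 − 2 × (10000/1000) = -5°C.
ISA deviation = 10 − (-5) = +15°C.
Density altitude = 10000 + 120 × (15) = 11800 ft.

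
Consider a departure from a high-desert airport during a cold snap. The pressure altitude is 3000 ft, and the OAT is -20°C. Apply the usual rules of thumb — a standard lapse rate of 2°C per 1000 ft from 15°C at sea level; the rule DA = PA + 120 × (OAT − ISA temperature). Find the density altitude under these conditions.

-480 ft

ISA temperature at 3000 ft = 15 − 2 × (3000/1000) = 9°C.
ISA deviation = -20 − 9 = -29°C.
Density altitude = 3000 + 120 × (-29) = 3000 + (-3480) = -480 ft.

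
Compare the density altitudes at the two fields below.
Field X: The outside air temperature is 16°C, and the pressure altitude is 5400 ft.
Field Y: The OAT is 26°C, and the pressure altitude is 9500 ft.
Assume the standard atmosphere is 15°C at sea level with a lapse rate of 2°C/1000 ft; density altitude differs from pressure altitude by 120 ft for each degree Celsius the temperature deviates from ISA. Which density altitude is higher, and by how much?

Field X: ISA temp = 4.2°C, deviation +11.8°C, DA = 5400 + 120 × 11.8 = 6816 ft.
Field Y: ISA temp = -4°C, deviation +30°C, DA = 9500 + 120 × 30 = 13100 ft.
Field Y is higher by 13100 − 6816 = 6284 ft.

Field Y by 6284 ft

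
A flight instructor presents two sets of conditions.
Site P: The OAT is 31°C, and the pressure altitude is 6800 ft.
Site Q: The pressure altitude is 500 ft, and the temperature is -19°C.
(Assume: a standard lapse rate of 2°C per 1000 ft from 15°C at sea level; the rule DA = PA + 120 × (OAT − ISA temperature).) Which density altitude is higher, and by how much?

Site P: ISA temp = 1.4°C, deviation +29.6°C, DA = 6800 + 120 × 29.6 = 10352 ft.
Site Q: ISA temp = 14°C, deviation -33°C, DA = 500 + 120 × (-33) = -3460 ft.
Site P is higher by 10352 − (-3460) = 13812 ft.

Site P by 13812 ft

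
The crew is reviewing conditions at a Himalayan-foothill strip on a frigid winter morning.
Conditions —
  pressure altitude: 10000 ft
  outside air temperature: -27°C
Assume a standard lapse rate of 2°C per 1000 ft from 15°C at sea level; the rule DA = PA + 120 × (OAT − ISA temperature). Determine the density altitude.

ISA temperature at 10000 ft = 15 − 2 × (10000/1000) = -5°C.
ISA deviation = -27 − (-5) = -22°C.
Density altitude = 10000 + 120 × (-22) = 10000 + (-2640) = 7360 ft.

7360 ft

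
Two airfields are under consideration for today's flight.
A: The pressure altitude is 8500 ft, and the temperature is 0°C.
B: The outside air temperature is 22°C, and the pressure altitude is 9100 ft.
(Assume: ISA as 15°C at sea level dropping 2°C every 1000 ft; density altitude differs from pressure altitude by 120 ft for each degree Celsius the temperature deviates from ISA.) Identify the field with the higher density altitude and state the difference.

B by 3384 ft

A: ISA temp = -2°C, deviation +2°C, DA = 8500 + 120 × 2 = 8740 ft.
B: ISA temp = -3.2°C, deviation +25.2°C, DA = 9100 + 120 × 25.2 = 12124 ft.
B is higher by 12124 − 8740 = 3384 ft.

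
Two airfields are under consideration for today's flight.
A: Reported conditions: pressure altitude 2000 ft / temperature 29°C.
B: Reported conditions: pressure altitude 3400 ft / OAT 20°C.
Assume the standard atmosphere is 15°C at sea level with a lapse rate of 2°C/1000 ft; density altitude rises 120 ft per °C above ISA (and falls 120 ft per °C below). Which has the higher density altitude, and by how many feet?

A: ISA temp = 11°C, deviation +18°C, DA = 2000 + 120 × 18 = 4160 ft.
B: ISA temp = 8.2°C, deviation +11.8°C, DA = 3400 + 120 × 11.8 = 4816 ft.
B is higher by 4816 − 4160 = 656 ft.

B by 656 ft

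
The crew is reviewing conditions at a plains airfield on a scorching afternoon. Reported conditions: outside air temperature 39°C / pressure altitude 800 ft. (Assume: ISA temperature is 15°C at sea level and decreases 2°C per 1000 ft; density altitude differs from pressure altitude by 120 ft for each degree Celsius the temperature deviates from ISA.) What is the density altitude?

3872 ft

ISA temperature at 800 ft = 15 − 2 × (800/1000) = 13.4°C.
ISA deviation = 39 − 13.4 = +25.6°C.
Density altitude = 800 + 120 × (25.6) = 800 + (+3072) = 3872 ft.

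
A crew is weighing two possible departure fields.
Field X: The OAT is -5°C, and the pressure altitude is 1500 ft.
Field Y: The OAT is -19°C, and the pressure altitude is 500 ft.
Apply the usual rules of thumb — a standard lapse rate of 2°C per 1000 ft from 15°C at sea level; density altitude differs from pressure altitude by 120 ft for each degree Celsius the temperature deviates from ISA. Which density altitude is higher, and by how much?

Field X by 2920 ft

Field X: ISA temp = 12°C, deviation -17°C, DA = 1500 + 120 × (-17) = -540 ft.
Field Y: ISA temp = 14°C, deviation -33°C, DA = 500 + 120 × (-33) = -3460 ft.
Field X is higher by -540 − (-3460) = 2920 ft.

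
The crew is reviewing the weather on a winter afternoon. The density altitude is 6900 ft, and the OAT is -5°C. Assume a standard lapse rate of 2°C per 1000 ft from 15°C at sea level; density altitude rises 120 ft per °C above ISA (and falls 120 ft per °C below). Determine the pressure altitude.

7500 ft

DA = PA + 120 × (OAT − (15 − 2·PA/1000)) = PA + 120·OAT − 1800 + 0.24·PA = 1.24·PA + 120·OAT − 1800.
So 1.24·PA = 6900 − 120 × (-5) + 1800 = 9300.
PA = 9300 / 1.24 = 7500 ft.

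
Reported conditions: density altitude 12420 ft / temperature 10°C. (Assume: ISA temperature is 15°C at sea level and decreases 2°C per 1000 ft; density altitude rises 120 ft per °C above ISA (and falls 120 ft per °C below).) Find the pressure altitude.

10500 ft

DA = PA + 120 × (OAT − (15 − 2·PA/1000)) = PA + 120·OAT − 1800 + 0.24·PA = 1.24·PA + 120·OAT − 1800.
So 1.24·PA = 12420 − 120 × 10 + 1800 = 13020.
PA = 13020 / 1.24 = 10500 ft.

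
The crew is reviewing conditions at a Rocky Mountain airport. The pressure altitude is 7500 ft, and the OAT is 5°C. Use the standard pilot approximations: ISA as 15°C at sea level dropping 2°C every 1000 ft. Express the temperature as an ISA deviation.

ISA temperature at 7500 ft = 15 − 2 × (7500/1000) = 0°C.
Deviation = OAT − ISA = 5 − 0 = +5°C.

ISA+5°C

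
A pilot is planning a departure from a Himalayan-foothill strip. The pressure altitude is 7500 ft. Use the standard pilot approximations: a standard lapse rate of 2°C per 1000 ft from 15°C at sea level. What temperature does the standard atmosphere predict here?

ISA temperature = 15 − 2 × (7500/1000) = 15 − 15 = 0°C.

0°C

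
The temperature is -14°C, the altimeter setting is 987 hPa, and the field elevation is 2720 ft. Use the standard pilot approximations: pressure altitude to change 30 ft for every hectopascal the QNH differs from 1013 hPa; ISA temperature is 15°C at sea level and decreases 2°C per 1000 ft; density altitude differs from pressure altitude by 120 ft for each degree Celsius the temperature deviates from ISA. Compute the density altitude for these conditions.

Pressure altitude = 2720 + (1013 − 987) × 30 = 2720 + (+780) = 3500 ft.
ISA temperature at 3500 ft = 15 − 2 × (3500/1000) = 8°C.
ISA deviation = -14 − 8 = -22°C.
Density altitude = 3500 + 120 × (-22) = 860 ft.

860 ft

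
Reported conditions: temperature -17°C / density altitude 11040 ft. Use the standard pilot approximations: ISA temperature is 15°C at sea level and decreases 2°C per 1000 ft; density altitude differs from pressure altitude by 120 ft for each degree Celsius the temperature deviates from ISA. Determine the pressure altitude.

DA = PA + 120 × (OAT − (15 − 2·PA/1000)) = PA + 120·OAT − 1800 + 0.24·PA = 1.24·PA + 120·OAT − 1800.
So 1.24·PA = 11040 − 120 × (-17) + 1800 = 14880.
PA = 14880 / 1.24 = 12000 ft.

12000 ft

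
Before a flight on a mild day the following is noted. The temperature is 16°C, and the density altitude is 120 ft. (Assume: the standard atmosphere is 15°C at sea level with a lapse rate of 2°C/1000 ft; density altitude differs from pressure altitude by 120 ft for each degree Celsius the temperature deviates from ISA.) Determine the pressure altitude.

DA = PA + 120 × (OAT − (15 − 2·PA/1000)) = PA + 120·OAT − 1800 + 0.24·PA = 1.24·PA + 120·OAT − 1800.
So 1.24·PA = 120 − 120 × 16 + 1800 = 0.
PA = 0 / 1.24 = 0 ft.

0 ft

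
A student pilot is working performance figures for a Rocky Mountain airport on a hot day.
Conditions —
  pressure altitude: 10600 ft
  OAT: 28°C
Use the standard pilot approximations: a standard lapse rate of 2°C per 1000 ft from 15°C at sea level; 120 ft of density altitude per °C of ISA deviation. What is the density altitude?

ISA temperature at 10600 ft = 15 − 2 × (10600/1000) = -6.2°C.
ISA deviation = 28 − (-6.2) = +34.2°C.
Density altitude = 10600 + 120 × (34.2) = 10600 + (+4104) = 14704 ft.

14704 ft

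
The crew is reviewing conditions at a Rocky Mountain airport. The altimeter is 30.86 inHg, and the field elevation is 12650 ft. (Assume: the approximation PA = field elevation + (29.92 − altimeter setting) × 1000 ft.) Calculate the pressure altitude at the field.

11710 ft

Pressure correction = (29.92 − 30.86) × 1000 = -940 ft.
Pressure altitude = 12650 + (-940) = 11710 ft.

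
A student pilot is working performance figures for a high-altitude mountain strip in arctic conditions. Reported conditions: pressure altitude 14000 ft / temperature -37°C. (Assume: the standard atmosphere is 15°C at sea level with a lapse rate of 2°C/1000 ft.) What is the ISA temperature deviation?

ISA temperature at 14000 ft = 15 − 2 × (14000/1000) = -13°C.
Deviation = OAT − ISA = -37 − (-13) = -24°C.

ISA-24°C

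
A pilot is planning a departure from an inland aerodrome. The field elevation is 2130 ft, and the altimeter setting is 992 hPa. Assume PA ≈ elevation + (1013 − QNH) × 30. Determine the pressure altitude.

Pressure correction = (1013 − 992) × 30 = +630 ft.
Pressure altitude = 2130 + (+630) = 2760 ft.

2760 ft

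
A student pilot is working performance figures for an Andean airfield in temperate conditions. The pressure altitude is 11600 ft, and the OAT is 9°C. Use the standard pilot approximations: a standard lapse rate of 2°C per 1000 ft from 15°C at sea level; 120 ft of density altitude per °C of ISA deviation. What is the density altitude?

ISA temperature at 11600 ft = 15 − 2 × (11600/1000) = -8.2°C.
ISA deviation = 9 − (-8.2) = +17.2°C.
Density altitude = 11600 + 120 × (17.2) = 11600 + (+2064) = 13664 ft.

13664 ft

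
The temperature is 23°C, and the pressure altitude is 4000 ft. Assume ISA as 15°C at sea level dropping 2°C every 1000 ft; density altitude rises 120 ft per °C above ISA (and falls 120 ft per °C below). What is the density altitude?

ISA temperature at 4000 ft = 15 − 2 × (4000/1000) = 7°C.
ISA deviation = 23 − 7 = +16°C.
Density altitude = 4000 + 120 × (16) = 4000 + (+1920) = 5920 ft.

5920 ft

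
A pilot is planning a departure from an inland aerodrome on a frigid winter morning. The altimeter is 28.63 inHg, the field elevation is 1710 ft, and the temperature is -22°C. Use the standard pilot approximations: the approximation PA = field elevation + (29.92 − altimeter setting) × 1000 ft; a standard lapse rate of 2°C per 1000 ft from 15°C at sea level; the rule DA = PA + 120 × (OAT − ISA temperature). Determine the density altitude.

Pressure altitude = 1710 + (29.92 − 28.63) × 1000 = 1710 + (+1290) = 3000 ft.
ISA temperature at 3000 ft = 15 − 2 × (3000/1000) = 9°C.
ISA deviation = -22 − 9 = -31°C.
Density altitude = 3000 + 120 × (-31) = -720 ft.

-720 ft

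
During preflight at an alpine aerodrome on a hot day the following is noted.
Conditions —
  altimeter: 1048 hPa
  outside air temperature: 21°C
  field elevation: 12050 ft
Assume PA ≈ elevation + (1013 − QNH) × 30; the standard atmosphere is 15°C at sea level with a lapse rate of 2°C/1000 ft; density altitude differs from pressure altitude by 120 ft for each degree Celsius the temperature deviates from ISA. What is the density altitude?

Pressure altitude = 12050 + (1013 − 1048) × 30 = 12050 + (-1050) = 11000 ft.
ISA temperature at 11000 ft = 15 − 2 × (11000/1000) = -7°C.
ISA deviation = 21 − (-7) = +28°C.
Density altitude = 11000 + 120 × (28) = 14360 ft.

14360 ft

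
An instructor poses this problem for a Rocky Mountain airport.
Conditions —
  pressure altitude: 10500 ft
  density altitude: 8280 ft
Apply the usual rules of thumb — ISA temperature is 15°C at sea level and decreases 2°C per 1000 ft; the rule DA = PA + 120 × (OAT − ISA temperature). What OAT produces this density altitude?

-24.5°C

Density altitude − pressure altitude = 8280 − 10500 = -2220 ft.
At 120 ft/°C that is an ISA deviation of -2220/120 = -18.5°C.
ISA temperature at 10500 ft = 15 − 2 × (10500/1000) = -6°C.
OAT = ISA + deviation = -6 + (-18.5) = -24.5°C.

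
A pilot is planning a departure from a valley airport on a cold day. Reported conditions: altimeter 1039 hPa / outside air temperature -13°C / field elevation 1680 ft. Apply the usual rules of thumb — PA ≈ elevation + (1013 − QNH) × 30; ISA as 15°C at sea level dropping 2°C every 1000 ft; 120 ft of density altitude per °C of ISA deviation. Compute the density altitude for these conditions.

-2244 ft

Pressure altitude = 1680 + (1013 − 1039) × 30 = 1680 + (-780) = 900 ft.
ISA temperature at 900 ft = 15 − 2 × (900/1000) = 13.2°C.
ISA deviation = -13 − 13.2 = -26.2°C.
Density altitude = 900 + 120 × (-26.2) = -2244 ft.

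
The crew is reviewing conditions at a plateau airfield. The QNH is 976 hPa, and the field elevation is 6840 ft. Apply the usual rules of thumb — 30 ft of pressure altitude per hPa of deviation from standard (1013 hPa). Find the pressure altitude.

7950 ft

Pressure correction = (1013 − 976) × 30 = +1110 ft.
Pressure altitude = 6840 + (+1110) = 7950 ft.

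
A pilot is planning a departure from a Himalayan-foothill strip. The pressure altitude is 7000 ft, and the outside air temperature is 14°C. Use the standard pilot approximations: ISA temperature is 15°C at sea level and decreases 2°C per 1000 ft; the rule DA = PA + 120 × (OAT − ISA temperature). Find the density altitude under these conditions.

8560 ft

ISA temperature at 7000 ft = 15 − 2 × (7000/1000) = 1°C.
ISA deviation = 14 − 1 = +13°C.
Density altitude = 7000 + 120 × (13) = 7000 + (+1560) = 8560 ft.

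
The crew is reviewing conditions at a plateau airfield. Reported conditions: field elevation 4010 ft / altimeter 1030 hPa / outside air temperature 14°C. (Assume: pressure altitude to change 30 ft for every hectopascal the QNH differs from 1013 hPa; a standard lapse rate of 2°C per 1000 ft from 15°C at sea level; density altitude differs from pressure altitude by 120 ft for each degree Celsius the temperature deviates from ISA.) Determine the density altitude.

4220 ft

Pressure altitude = 4010 + (1013 − 1030) × 30 = 4010 + (-510) = 3500 ft.
ISA temperature at 3500 ft = 15 − 2 × (3500/1000) = 8°C.
ISA deviation = 14 − 8 = +6°C.
Density altitude = 3500 + 120 × (6) = 4220 ft.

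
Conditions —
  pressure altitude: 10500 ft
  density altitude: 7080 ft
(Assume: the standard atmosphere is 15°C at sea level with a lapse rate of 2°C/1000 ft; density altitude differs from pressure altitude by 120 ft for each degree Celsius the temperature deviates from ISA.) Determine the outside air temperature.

-34.5°C

Density altitude − pressure altitude = 7080 − 10500 = -3420 ft.
At 120 ft/°C that is an ISA deviation of -3420/120 = -28.5°C.
ISA temperature at 10500 ft = 15 − 2 × (10500/1000) = -6°C.
OAT = ISA + deviation = -6 + (-28.5) = -34.5°C.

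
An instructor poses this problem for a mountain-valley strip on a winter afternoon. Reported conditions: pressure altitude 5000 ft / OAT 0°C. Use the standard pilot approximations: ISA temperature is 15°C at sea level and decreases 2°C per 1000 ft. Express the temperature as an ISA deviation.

ISA-5°C

ISA temperature at 5000 ft = 15 − 2 × (5000/1000) = 5°C.
Deviation = OAT − ISA = 0 − 5 = -5°C.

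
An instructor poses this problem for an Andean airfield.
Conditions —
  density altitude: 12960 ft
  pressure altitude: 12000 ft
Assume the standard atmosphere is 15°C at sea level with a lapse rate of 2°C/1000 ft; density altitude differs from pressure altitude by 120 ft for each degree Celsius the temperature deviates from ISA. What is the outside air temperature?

Density altitude − pressure altitude = 12960 − 12000 = +960 ft.
At 120 ft/°C that is an ISA deviation of 960/120 = +8°C.
ISA temperature at 12000 ft = 15 − 2 × (12000/1000) = -9°C.
OAT = ISA + deviation = -9 + (+8) = -1°C.

-1°C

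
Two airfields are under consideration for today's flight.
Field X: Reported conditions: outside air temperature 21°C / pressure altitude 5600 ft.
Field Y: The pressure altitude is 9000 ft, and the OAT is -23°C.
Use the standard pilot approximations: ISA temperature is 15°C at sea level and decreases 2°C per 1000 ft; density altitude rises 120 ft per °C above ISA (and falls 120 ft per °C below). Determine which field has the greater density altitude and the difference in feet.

Field X by 1064 ft

Field X: ISA temp = 3.8°C, deviation +17.2°C, DA = 5600 + 120 × 17.2 = 7664 ft.
Field Y: ISA temp = -3°C, deviation -20°C, DA = 9000 + 120 × (-20) = 6600 ft.
Field X is higher by 7664 − 6600 = 1064 ft.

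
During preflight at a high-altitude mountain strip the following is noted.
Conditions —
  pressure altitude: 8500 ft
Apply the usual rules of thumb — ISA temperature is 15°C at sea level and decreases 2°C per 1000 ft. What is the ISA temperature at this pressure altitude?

-2°C

ISA temperature = 15 − 2 × (8500/1000) = 15 − 17 = -2°C.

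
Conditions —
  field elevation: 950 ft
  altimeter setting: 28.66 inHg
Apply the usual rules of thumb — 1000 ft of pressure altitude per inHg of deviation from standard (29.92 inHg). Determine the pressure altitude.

Pressure correction = (29.92 − 28.66) × 1000 = +1260 ft.
Pressure altitude = 950 + (+1260) = 2210 ft.

2210 ft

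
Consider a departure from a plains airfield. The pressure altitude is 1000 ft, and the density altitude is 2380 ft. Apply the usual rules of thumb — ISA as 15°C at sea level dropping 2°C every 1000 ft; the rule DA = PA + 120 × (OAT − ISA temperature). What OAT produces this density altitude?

24.5°C

Density altitude − pressure altitude = 2380 − 1000 = +1380 ft.
At 120 ft/°C that is an ISA deviation of 1380/120 = +11.5°C.
ISA temperature at 1000 ft = 15 − 2 × (1000/1000) = 13°C.
OAT = ISA + deviation = 13 + (+11.5) = 24.5°C.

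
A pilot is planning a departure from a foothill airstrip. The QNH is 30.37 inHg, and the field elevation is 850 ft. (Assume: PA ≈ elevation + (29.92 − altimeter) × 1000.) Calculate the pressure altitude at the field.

Pressure correction = (29.92 − 30.37) × 1000 = -450 ft.
Pressure altitude = 850 + (-450) = 400 ft.

400 ft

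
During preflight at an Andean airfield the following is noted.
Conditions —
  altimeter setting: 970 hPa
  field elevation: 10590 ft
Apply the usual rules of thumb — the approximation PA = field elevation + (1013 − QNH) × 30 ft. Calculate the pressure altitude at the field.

11880 ft

Pressure correction = (1013 − 970) × 30 = +1290 ft.
Pressure altitude = 10590 + (+1290) = 11880 ft.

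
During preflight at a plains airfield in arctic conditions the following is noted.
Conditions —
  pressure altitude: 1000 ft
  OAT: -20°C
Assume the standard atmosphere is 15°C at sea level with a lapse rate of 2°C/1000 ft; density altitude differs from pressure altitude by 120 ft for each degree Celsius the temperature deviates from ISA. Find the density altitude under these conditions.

-2960 ft

ISA temperature at 1000 ft = 15 − 2 × (1000/1000) = 13°C.
ISA deviation = -20 − 13 = -33°C.
Density altitude = 1000 + 120 × (-33) = 1000 + (-3960) = -2960 ft.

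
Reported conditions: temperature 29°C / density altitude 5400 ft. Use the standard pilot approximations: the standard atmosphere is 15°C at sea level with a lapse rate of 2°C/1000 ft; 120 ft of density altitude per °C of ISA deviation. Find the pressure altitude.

DA = PA + 120 × (OAT − (15 − 2·PA/1000)) = PA + 120·OAT − 1800 + 0.24·PA = 1.24·PA + 120·OAT − 1800.
So 1.24·PA = 5400 − 120 × 29 + 1800 = 3720.
PA = 3720 / 1.24 = 3000 ft.

3000 ft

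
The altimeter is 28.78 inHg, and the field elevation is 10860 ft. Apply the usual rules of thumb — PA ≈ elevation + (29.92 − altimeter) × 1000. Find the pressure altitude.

Pressure correction = (29.92 − 28.78) × 1000 = +1140 ft.
Pressure altitude = 10860 + (+1140) = 12000 ft.

12000 ft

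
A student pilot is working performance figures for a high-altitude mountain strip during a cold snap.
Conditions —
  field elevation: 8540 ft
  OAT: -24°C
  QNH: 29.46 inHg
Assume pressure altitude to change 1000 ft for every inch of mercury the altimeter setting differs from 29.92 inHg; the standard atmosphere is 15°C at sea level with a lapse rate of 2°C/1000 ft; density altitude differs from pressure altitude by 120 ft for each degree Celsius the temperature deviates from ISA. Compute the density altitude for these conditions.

Pressure altitude = 8540 + (29.92 − 29.46) × 1000 = 8540 + (+460) = 9000 ft.
ISA temperature at 9000 ft = 15 − 2 × (9000/1000) = -3°C.
ISA deviation = -24 − (-3) = -21°C.
Density altitude = 9000 + 120 × (-21) = 6480 ft.

6480 ft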